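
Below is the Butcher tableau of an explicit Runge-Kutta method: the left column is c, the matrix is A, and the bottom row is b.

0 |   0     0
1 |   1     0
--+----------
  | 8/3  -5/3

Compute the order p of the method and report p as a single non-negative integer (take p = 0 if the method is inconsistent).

1

b = (8/3, -5/3)
c = (0, 1)
Σ b_i: 8/3·1 + (-5/3)·1 = 1 ✓
b·c: (-5/3)·1 = -5/3 ≠ 1/2 ⇒ order 1.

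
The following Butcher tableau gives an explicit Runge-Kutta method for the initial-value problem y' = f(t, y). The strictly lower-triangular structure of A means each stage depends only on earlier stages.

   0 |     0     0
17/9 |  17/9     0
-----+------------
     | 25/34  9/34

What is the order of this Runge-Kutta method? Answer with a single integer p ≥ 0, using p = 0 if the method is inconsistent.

2

b = (25/34, 9/34)
c = (0, 17/9)
Σ b_i: 25/34·1 + 9/34·1 = 1 ✓
b·c: 9/34·17/9 = 1/2 ✓; 2 stages ⇒ order 2.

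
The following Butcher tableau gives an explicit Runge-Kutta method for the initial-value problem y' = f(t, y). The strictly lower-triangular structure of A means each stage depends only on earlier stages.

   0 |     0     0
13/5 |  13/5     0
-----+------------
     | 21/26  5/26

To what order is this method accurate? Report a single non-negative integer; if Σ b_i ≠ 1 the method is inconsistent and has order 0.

b = (21/26, 5/26)
c = (0, 13/5)
Σ b_i: 21/26·1 + 5/26·1 = 1 ✓
b·c: 5/26·13/5 = 1/2 ✓; 2 stages ⇒ order 2.

2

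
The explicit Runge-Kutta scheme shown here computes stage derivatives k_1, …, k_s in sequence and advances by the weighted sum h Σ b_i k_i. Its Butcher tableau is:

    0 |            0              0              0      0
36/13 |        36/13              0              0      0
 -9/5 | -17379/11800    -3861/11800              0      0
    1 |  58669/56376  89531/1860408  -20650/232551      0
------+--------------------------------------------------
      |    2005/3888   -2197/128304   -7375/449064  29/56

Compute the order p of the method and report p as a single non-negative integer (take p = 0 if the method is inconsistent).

4

b = (2005/3888, -2197/128304, -7375/449064, 29/56)
c = (0, 36/13, -9/5, 1)
Ac = (0, 0, -2673/2950, 17/58)
Σ b_i: 2005/3888·1 + (-2197/128304)·1 + (-7375/449064)·1 + 29/56·1 = 1 ✓
b·c: (-2197/128304)·36/13 + (-7375/449064)·(-9/5) + 29/56·1 = 1/2 ✓
b·c²: (-2197/128304)·1296/169 + (-7375/449064)·81/25 + 29/56·1 = 1/3 ✓
b·Ac: (-7375/449064)·(-2673/2950) + 29/56·17/58 = 1/6 ✓
b·c³: (-2197/128304)·46656/2197 + (-7375/449064)·(-729/125) + 29/56·1 = 1/4 ✓
b·(c∘Ac): (-7375/449064)·24057/14750 + 29/56·17/58 = 1/8 ✓
b·Ac²: (-7375/449064)·(-48114/19175) + 29/56·92/1131 = 1/12 ✓
b·A²c: 29/56·7/87 = 1/24 ✓; 4 stages ⇒ order 4.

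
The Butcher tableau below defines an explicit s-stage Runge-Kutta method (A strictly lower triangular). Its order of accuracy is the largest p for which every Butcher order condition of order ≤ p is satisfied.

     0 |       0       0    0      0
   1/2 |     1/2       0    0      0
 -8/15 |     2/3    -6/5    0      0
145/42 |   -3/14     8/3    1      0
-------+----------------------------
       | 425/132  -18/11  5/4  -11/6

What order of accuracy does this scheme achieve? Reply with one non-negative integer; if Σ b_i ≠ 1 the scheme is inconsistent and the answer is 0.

b = (425/132, -18/11, 5/4, -11/6)
c = (0, 1/2, -8/15, 145/42)
Ac = (0, 0, -3/5, 4/5)
Σ b_i: 425/132·1 + (-18/11)·1 + 5/4·1 + (-11/6)·1 = 1 ✓
b·c: (-18/11)·1/2 + 5/4·(-8/15) + (-11/6)·145/42 = -21661/2772 ≠ 1/2 ⇒ order 1.

1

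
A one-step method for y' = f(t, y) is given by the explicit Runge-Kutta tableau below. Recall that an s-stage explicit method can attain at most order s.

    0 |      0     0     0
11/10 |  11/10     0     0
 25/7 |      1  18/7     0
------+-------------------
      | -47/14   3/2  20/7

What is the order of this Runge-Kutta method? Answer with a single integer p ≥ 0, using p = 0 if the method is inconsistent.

b = (-47/14, 3/2, 20/7)
c = (0, 11/10, 25/7)
Ac = (0, 0, 99/35)
Σ b_i: (-47/14)·1 + 3/2·1 + 20/7·1 = 1 ✓
b·c: 3/2·11/10 + 20/7·25/7 = 11617/980 ≠ 1/2 ⇒ order 1.

1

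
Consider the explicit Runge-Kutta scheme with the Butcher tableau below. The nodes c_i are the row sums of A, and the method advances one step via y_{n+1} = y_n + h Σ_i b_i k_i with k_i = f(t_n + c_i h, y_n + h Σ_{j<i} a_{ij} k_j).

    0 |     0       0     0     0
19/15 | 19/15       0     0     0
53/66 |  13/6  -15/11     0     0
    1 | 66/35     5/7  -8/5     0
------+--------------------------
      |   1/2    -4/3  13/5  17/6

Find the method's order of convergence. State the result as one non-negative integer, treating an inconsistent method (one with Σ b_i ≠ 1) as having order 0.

b = (1/2, -4/3, 13/5, 17/6)
c = (0, 19/15, 53/66, 1)
Ac = (0, 0, -19/11, -439/1155)
Σ b_i: 1/2·1 + (-4/3)·1 + 13/5·1 + 17/6·1 = 23/5 ≠ 1 ⇒ order 0.

0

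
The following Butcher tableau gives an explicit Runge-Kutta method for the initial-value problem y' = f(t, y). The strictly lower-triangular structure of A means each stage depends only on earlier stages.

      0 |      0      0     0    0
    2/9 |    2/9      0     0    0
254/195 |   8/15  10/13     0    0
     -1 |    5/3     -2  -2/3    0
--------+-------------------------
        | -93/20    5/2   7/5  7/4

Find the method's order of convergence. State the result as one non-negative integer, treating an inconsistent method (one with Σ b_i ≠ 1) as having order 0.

b = (-93/20, 5/2, 7/5, 7/4)
c = (0, 2/9, 254/195, -1)
Ac = (0, 0, 20/117, -256/195)
Σ b_i: (-93/20)·1 + 5/2·1 + 7/5·1 + 7/4·1 = 1 ✓
b·c: 5/2·2/9 + 7/5·254/195 + 7/4·(-1) = 7361/11700 ≠ 1/2 ⇒ order 1.

1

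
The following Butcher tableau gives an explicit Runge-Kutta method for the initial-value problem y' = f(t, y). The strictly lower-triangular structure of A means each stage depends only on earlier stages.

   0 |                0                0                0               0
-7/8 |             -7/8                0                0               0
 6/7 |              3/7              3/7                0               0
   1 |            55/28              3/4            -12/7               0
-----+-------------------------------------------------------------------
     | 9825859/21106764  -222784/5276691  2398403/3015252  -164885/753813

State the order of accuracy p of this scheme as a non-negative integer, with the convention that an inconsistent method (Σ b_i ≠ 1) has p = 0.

3

b = (9825859/21106764, -222784/5276691, 2398403/3015252, -164885/753813)
c = (0, -7/8, 6/7, 1)
Ac = (0, 0, -3/8, -3333/1568)
Σ b_i: 9825859/21106764·1 + (-222784/5276691)·1 + 2398403/3015252·1 + (-164885/753813)·1 = 1 ✓
b·c: (-222784/5276691)·(-7/8) + 2398403/3015252·6/7 + (-164885/753813)·1 = 1/2 ✓
b·c²: (-222784/5276691)·49/64 + 2398403/3015252·36/49 + (-164885/753813)·1 = 1/3 ✓
b·Ac: 2398403/3015252·(-3/8) + (-164885/753813)·(-3333/1568) = 1/6 ✓
b·c³: (-222784/5276691)·(-343/512) + 2398403/3015252·216/343 + (-164885/753813)·1 = 4368509/14071176 ≠ 1/4 ⇒ order 3.
b·(c∘Ac): 2398403/3015252·(-9/28) + (-164885/753813)·(-3333/1568) = 1682741/8040672 ≠ 1/8
b·Ac²: 2398403/3015252·21/64 + (-164885/753813)·(-60171/87808) = 3854449/9380784 ≠ 1/12
b·A²c: (-164885/753813)·9/14 = -23555/167514 ≠ 1/24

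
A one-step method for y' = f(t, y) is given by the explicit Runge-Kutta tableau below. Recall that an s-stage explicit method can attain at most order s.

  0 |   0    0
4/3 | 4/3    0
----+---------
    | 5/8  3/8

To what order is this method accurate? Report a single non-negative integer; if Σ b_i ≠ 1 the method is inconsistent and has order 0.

b = (5/8, 3/8)
c = (0, 4/3)
Σ b_i: 5/8·1 + 3/8·1 = 1 ✓
b·c: 3/8·4/3 = 1/2 ✓; 2 stages ⇒ order 2.

2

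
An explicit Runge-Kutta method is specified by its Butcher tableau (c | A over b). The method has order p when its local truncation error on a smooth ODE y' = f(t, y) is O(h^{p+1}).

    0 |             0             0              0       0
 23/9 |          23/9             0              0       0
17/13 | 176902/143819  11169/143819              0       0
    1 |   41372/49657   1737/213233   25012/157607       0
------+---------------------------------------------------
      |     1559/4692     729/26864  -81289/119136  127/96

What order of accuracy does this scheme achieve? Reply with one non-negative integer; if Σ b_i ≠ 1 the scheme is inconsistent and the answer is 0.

b = (1559/4692, 729/26864, -81289/119136, 127/96)
c = (0, 23/9, 17/13, 1)
Ac = (0, 0, 1241/6253, 29/127)
Σ b_i: 1559/4692·1 + 729/26864·1 + (-81289/119136)·1 + 127/96·1 = 1 ✓
b·c: 729/26864·23/9 + (-81289/119136)·17/13 + 127/96·1 = 1/2 ✓
b·c²: 729/26864·529/81 + (-81289/119136)·289/169 + 127/96·1 = 1/3 ✓
b·Ac: (-81289/119136)·1241/6253 + 127/96·29/127 = 1/6 ✓
b·c³: 729/26864·12167/729 + (-81289/119136)·4913/2197 + 127/96·1 = 1/4 ✓
b·(c∘Ac): (-81289/119136)·21097/81289 + 127/96·29/127 = 1/8 ✓
b·Ac²: (-81289/119136)·28543/56277 + 127/96·371/1143 = 1/12 ✓
b·A²c: 127/96·4/127 = 1/24 ✓; 4 stages ⇒ order 4.

4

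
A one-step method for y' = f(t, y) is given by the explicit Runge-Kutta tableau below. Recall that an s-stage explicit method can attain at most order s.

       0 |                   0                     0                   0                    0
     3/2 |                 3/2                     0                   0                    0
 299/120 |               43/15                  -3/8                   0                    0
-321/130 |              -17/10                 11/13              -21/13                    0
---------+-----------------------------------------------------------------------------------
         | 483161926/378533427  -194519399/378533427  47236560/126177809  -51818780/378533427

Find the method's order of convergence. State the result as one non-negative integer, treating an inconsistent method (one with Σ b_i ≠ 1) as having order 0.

b = (483161926/378533427, -194519399/378533427, 47236560/126177809, -51818780/378533427)
c = (0, 3/2, 299/120, -321/130)
Ac = (0, 0, -9/16, -1433/520)
Σ b_i: 483161926/378533427·1 + (-194519399/378533427)·1 + 47236560/126177809·1 + (-51818780/378533427)·1 = 1 ✓
b·c: (-194519399/378533427)·3/2 + 47236560/126177809·299/120 + (-51818780/378533427)·(-321/130) = 1/2 ✓
b·c²: (-194519399/378533427)·9/4 + 47236560/126177809·89401/14400 + (-51818780/378533427)·103041/16900 = 1/3 ✓
b·Ac: 47236560/126177809·(-9/16) + (-51818780/378533427)·(-1433/520) = 1/6 ✓
b·c³: (-194519399/378533427)·27/8 + 47236560/126177809·26730899/1728000 + (-51818780/378533427)·(-33076161/2197000) = 72252391784921/11810242922400 ≠ 1/4 ⇒ order 3.
b·(c∘Ac): 47236560/126177809·(-897/640) + (-51818780/378533427)·459993/67600 = -7349634767/5047112360 ≠ 1/8
b·Ac²: 47236560/126177809·(-27/32) + (-51818780/378533427)·(-507007/62400) = 72351805921/90848022480 ≠ 1/12
b·A²c: (-51818780/378533427)·189/208 = -62780445/504711236 ≠ 1/24

3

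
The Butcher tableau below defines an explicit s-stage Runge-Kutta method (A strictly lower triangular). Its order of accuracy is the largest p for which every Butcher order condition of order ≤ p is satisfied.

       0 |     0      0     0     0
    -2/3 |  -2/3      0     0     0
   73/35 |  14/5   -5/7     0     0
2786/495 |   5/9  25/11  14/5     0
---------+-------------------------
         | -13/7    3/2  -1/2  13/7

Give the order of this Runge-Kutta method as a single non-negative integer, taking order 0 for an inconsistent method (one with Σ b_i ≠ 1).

1

b = (-13/7, 3/2, -1/2, 13/7)
c = (0, -2/3, 73/35, 2786/495)
Ac = (0, 0, 10/21, 3568/825)
Σ b_i: (-13/7)·1 + 3/2·1 + (-1/2)·1 + 13/7·1 = 1 ✓
b·c: 3/2·(-2/3) + (-1/2)·73/35 + 13/7·2786/495 = 58279/6930 ≠ 1/2 ⇒ order 1.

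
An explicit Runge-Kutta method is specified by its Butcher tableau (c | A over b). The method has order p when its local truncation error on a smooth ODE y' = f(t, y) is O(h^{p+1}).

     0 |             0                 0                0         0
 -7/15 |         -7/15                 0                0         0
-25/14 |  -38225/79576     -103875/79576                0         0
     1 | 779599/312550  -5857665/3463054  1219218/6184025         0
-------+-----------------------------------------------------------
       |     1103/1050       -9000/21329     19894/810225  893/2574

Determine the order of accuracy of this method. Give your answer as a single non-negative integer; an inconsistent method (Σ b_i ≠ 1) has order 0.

4

b = (1103/1050, -9000/21329, 19894/810225, 893/2574)
c = (0, -7/15, -25/14, 1)
Ac = (0, 0, 6925/11368, 781/1786)
Σ b_i: 1103/1050·1 + (-9000/21329)·1 + 19894/810225·1 + 893/2574·1 = 1 ✓
b·c: (-9000/21329)·(-7/15) + 19894/810225·(-25/14) + 893/2574·1 = 1/2 ✓
b·c²: (-9000/21329)·49/225 + 19894/810225·625/196 + 893/2574·1 = 1/3 ✓
b·Ac: 19894/810225·6925/11368 + 893/2574·781/1786 = 1/6 ✓
b·c³: (-9000/21329)·(-343/3375) + 19894/810225·(-15625/2744) + 893/2574·1 = 1/4 ✓
b·(c∘Ac): 19894/810225·(-173125/159152) + 893/2574·781/1786 = 1/8 ✓
b·Ac²: 19894/810225·(-1385/4872) + 893/2574·3487/13395 = 1/12 ✓
b·A²c: 893/2574·429/3572 = 1/24 ✓; 4 stages ⇒ order 4.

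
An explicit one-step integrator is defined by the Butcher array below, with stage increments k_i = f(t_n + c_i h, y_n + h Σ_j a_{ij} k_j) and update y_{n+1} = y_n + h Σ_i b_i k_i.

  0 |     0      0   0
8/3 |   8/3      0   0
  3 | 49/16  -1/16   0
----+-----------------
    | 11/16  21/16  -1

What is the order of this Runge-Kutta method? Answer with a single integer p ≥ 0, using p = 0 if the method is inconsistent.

3

b = (11/16, 21/16, -1)
c = (0, 8/3, 3)
Ac = (0, 0, -1/6)
Σ b_i: 11/16·1 + 21/16·1 + (-1)·1 = 1 ✓
b·c: 21/16·8/3 + (-1)·3 = 1/2 ✓
b·c²: 21/16·64/9 + (-1)·9 = 1/3 ✓
b·Ac: (-1)·(-1/6) = 1/6 ✓; 3 stages ⇒ order 3.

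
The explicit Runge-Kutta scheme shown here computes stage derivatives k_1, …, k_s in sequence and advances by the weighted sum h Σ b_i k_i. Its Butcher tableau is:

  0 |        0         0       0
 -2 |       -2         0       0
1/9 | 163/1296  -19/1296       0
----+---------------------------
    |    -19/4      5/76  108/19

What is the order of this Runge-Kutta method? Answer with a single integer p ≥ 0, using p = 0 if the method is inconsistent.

3

b = (-19/4, 5/76, 108/19)
c = (0, -2, 1/9)
Ac = (0, 0, 19/648)
Σ b_i: (-19/4)·1 + 5/76·1 + 108/19·1 = 1 ✓
b·c: 5/76·(-2) + 108/19·1/9 = 1/2 ✓
b·c²: 5/76·4 + 108/19·1/81 = 1/3 ✓
b·Ac: 108/19·19/648 = 1/6 ✓; 3 stages ⇒ order 3.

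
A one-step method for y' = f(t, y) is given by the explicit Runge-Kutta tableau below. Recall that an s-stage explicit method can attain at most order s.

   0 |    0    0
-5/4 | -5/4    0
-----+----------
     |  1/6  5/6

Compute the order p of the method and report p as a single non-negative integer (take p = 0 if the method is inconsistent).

1

b = (1/6, 5/6)
c = (0, -5/4)
Σ b_i: 1/6·1 + 5/6·1 = 1 ✓
b·c: 5/6·(-5/4) = -25/24 ≠ 1/2 ⇒ order 1.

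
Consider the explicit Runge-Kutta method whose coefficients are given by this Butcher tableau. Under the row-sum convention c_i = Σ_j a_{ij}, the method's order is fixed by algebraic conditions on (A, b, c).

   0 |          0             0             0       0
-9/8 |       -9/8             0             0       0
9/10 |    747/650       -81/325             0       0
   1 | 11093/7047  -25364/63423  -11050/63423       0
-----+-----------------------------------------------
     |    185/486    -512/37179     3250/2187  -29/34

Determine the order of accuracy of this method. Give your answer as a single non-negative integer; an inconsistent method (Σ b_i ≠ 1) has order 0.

b = (185/486, -512/37179, 3250/2187, -29/34)
c = (0, -9/8, 9/10, 1)
Ac = (0, 0, 729/2600, 17/58)
Σ b_i: 185/486·1 + (-512/37179)·1 + 3250/2187·1 + (-29/34)·1 = 1 ✓
b·c: (-512/37179)·(-9/8) + 3250/2187·9/10 + (-29/34)·1 = 1/2 ✓
b·c²: (-512/37179)·81/64 + 3250/2187·81/100 + (-29/34)·1 = 1/3 ✓
b·Ac: 3250/2187·729/2600 + (-29/34)·17/58 = 1/6 ✓
b·c³: (-512/37179)·(-729/512) + 3250/2187·729/1000 + (-29/34)·1 = 1/4 ✓
b·(c∘Ac): 3250/2187·6561/26000 + (-29/34)·17/58 = 1/8 ✓
b·Ac²: 3250/2187·(-6561/20800) + (-29/34)·(-901/1392) = 1/12 ✓
b·A²c: (-29/34)·(-17/348) = 1/24 ✓; 4 stages ⇒ order 4.

4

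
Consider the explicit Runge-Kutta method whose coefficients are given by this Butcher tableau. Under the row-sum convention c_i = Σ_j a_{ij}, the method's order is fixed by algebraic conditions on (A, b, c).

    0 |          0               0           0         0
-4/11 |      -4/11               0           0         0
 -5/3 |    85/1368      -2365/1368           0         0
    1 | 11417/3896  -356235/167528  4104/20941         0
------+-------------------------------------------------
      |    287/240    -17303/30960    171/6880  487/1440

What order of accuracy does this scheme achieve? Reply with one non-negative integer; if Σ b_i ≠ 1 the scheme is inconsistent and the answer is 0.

b = (287/240, -17303/30960, 171/6880, 487/1440)
c = (0, -4/11, -5/3, 1)
Ac = (0, 0, 215/342, 435/974)
Σ b_i: 287/240·1 + (-17303/30960)·1 + 171/6880·1 + 487/1440·1 = 1 ✓
b·c: (-17303/30960)·(-4/11) + 171/6880·(-5/3) + 487/1440·1 = 1/2 ✓
b·c²: (-17303/30960)·16/121 + 171/6880·25/9 + 487/1440·1 = 1/3 ✓
b·Ac: 171/6880·215/342 + 487/1440·435/974 = 1/6 ✓
b·c³: (-17303/30960)·(-64/1331) + 171/6880·(-125/27) + 487/1440·1 = 1/4 ✓
b·(c∘Ac): 171/6880·(-1075/1026) + 487/1440·435/974 = 1/8 ✓
b·Ac²: 171/6880·(-430/1881) + 487/1440·1410/5357 = 1/12 ✓
b·A²c: 487/1440·60/487 = 1/24 ✓; 4 stages ⇒ order 4.

4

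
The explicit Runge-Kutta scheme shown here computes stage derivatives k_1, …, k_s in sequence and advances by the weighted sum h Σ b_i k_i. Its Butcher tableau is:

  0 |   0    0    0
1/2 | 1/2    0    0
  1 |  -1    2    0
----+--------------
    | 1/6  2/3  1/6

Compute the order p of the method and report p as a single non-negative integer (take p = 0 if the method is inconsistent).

3

b = (1/6, 2/3, 1/6)
c = (0, 1/2, 1)
Ac = (0, 0, 1)
Σ b_i: 1/6·1 + 2/3·1 + 1/6·1 = 1 ✓
b·c: 2/3·1/2 + 1/6·1 = 1/2 ✓
b·c²: 2/3·1/4 + 1/6·1 = 1/3 ✓
b·Ac: 1/6·1 = 1/6 ✓; 3 stages ⇒ order 3.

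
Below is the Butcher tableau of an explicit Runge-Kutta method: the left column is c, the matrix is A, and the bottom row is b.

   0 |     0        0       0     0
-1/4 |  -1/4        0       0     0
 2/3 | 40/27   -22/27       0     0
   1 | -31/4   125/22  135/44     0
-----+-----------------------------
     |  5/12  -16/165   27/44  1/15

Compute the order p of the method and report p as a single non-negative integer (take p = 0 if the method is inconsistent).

b = (5/12, -16/165, 27/44, 1/15)
c = (0, -1/4, 2/3, 1)
Ac = (0, 0, 11/54, 5/8)
Σ b_i: 5/12·1 + (-16/165)·1 + 27/44·1 + 1/15·1 = 1 ✓
b·c: (-16/165)·(-1/4) + 27/44·2/3 + 1/15·1 = 1/2 ✓
b·c²: (-16/165)·1/16 + 27/44·4/9 + 1/15·1 = 1/3 ✓
b·Ac: 27/44·11/54 + 1/15·5/8 = 1/6 ✓
b·c³: (-16/165)·(-1/64) + 27/44·8/27 + 1/15·1 = 1/4 ✓
b·(c∘Ac): 27/44·11/81 + 1/15·5/8 = 1/8 ✓
b·Ac²: 27/44·(-11/216) + 1/15·55/32 = 1/12 ✓
b·A²c: 1/15·5/8 = 1/24 ✓; 4 stages ⇒ order 4.

4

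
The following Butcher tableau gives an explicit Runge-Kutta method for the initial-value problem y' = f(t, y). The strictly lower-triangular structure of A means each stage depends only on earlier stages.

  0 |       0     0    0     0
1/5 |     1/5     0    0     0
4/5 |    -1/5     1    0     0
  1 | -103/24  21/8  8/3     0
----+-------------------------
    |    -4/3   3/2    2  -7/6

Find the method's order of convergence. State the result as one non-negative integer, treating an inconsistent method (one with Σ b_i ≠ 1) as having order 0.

b = (-4/3, 3/2, 2, -7/6)
c = (0, 1/5, 4/5, 1)
Ac = (0, 0, 1/5, 319/120)
Σ b_i: (-4/3)·1 + 3/2·1 + 2·1 + (-7/6)·1 = 1 ✓
b·c: 3/2·1/5 + 2·4/5 + (-7/6)·1 = 11/15 ≠ 1/2 ⇒ order 1.

1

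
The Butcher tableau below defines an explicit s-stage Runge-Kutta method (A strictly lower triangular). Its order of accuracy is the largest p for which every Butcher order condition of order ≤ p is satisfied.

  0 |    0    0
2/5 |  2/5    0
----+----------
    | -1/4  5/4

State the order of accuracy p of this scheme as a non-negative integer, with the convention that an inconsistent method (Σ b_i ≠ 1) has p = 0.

b = (-1/4, 5/4)
c = (0, 2/5)
Σ b_i: (-1/4)·1 + 5/4·1 = 1 ✓
b·c: 5/4·2/5 = 1/2 ✓; 2 stages ⇒ order 2.

2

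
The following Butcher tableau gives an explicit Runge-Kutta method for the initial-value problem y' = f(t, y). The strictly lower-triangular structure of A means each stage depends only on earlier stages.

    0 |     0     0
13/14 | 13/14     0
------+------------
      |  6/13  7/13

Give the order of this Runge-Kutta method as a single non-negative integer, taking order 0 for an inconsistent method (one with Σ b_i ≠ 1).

2

b = (6/13, 7/13)
c = (0, 13/14)
Σ b_i: 6/13·1 + 7/13·1 = 1 ✓
b·c: 7/13·13/14 = 1/2 ✓; 2 stages ⇒ order 2.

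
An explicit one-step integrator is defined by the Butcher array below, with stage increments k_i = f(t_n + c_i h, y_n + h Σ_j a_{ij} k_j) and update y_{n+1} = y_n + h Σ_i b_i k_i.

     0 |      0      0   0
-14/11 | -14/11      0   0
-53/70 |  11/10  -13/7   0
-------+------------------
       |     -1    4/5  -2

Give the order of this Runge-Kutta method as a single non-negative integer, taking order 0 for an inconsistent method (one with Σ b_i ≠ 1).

b = (-1, 4/5, -2)
c = (0, -14/11, -53/70)
Ac = (0, 0, 26/11)
Σ b_i: (-1)·1 + 4/5·1 + (-2)·1 = -11/5 ≠ 1 ⇒ order 0.

0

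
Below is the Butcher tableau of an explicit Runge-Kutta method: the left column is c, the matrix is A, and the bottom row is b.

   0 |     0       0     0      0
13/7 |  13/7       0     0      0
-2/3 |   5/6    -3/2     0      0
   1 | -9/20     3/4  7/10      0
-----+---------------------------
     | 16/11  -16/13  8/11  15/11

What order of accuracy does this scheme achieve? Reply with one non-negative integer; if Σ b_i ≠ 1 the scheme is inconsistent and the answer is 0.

0

b = (16/11, -16/13, 8/11, 15/11)
c = (0, 13/7, -2/3, 1)
Ac = (0, 0, -39/14, 389/420)
Σ b_i: 16/11·1 + (-16/13)·1 + 8/11·1 + 15/11·1 = 331/143 ≠ 1 ⇒ order 0.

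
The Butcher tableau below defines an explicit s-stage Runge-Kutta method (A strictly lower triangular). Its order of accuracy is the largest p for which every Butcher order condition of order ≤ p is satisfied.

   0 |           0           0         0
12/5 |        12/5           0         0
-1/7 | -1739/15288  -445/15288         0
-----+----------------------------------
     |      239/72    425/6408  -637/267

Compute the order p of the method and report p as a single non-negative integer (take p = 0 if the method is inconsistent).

b = (239/72, 425/6408, -637/267)
c = (0, 12/5, -1/7)
Ac = (0, 0, -89/1274)
Σ b_i: 239/72·1 + 425/6408·1 + (-637/267)·1 = 1 ✓
b·c: 425/6408·12/5 + (-637/267)·(-1/7) = 1/2 ✓
b·c²: 425/6408·144/25 + (-637/267)·1/49 = 1/3 ✓
b·Ac: (-637/267)·(-89/1274) = 1/6 ✓; 3 stages ⇒ order 3.

3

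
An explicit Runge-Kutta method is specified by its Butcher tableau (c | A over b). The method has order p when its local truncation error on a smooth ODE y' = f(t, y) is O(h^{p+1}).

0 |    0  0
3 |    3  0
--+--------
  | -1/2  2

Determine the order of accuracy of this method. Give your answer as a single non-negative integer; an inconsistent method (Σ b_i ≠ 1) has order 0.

b = (-1/2, 2)
c = (0, 3)
Σ b_i: (-1/2)·1 + 2·1 = 3/2 ≠ 1 ⇒ order 0.

0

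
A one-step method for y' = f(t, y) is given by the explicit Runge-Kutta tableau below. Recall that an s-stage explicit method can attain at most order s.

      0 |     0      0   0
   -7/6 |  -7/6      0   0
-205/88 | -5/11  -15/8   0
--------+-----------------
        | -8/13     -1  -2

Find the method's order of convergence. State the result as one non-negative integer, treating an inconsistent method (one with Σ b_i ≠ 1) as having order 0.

0

b = (-8/13, -1, -2)
c = (0, -7/6, -205/88)
Ac = (0, 0, 35/16)
Σ b_i: (-8/13)·1 + (-1)·1 + (-2)·1 = -47/13 ≠ 1 ⇒ order 0.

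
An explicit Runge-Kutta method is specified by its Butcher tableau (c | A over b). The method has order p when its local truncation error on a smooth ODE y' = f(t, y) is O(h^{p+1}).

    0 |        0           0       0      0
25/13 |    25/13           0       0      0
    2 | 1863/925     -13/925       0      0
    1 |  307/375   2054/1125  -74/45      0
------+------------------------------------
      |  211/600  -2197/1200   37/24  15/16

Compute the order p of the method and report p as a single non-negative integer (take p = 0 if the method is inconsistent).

4

b = (211/600, -2197/1200, 37/24, 15/16)
c = (0, 25/13, 2, 1)
Ac = (0, 0, -1/37, 2/9)
Σ b_i: 211/600·1 + (-2197/1200)·1 + 37/24·1 + 15/16·1 = 1 ✓
b·c: (-2197/1200)·25/13 + 37/24·2 + 15/16·1 = 1/2 ✓
b·c²: (-2197/1200)·625/169 + 37/24·4 + 15/16·1 = 1/3 ✓
b·Ac: 37/24·(-1/37) + 15/16·2/9 = 1/6 ✓
b·c³: (-2197/1200)·15625/2197 + 37/24·8 + 15/16·1 = 1/4 ✓
b·(c∘Ac): 37/24·(-2/37) + 15/16·2/9 = 1/8 ✓
b·Ac²: 37/24·(-25/481) + 15/16·34/195 = 1/12 ✓
b·A²c: 15/16·2/45 = 1/24 ✓; 4 stages ⇒ order 4.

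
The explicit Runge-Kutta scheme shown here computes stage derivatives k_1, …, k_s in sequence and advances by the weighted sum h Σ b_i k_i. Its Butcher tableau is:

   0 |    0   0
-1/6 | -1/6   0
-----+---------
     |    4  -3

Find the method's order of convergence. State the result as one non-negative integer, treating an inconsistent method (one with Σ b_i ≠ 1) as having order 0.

b = (4, -3)
c = (0, -1/6)
Σ b_i: 4·1 + (-3)·1 = 1 ✓
b·c: (-3)·(-1/6) = 1/2 ✓; 2 stages ⇒ order 2.

2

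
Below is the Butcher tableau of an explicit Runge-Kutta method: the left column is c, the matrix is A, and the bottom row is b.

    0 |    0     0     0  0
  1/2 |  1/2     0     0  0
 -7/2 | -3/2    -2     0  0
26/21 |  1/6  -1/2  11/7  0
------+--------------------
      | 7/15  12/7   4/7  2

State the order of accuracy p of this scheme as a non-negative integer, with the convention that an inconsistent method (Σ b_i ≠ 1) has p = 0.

0

b = (7/15, 12/7, 4/7, 2)
c = (0, 1/2, -7/2, 26/21)
Ac = (0, 0, -1, -23/4)
Σ b_i: 7/15·1 + 12/7·1 + 4/7·1 + 2·1 = 499/105 ≠ 1 ⇒ order 0.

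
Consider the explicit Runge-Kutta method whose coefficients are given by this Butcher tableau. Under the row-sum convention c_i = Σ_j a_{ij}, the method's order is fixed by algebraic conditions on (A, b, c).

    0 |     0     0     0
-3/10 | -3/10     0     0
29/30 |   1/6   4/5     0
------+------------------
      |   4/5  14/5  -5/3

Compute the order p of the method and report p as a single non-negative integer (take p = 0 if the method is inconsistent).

0

b = (4/5, 14/5, -5/3)
c = (0, -3/10, 29/30)
Ac = (0, 0, -6/25)
Σ b_i: 4/5·1 + 14/5·1 + (-5/3)·1 = 29/15 ≠ 1 ⇒ order 0.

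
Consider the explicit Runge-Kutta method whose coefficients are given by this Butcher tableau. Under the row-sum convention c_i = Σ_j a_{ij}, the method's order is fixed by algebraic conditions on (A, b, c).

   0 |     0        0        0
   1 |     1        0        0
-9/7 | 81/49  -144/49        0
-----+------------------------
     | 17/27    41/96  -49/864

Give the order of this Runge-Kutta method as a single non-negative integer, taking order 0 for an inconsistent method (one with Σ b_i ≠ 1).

b = (17/27, 41/96, -49/864)
c = (0, 1, -9/7)
Ac = (0, 0, -144/49)
Σ b_i: 17/27·1 + 41/96·1 + (-49/864)·1 = 1 ✓
b·c: 41/96·1 + (-49/864)·(-9/7) = 1/2 ✓
b·c²: 41/96·1 + (-49/864)·81/49 = 1/3 ✓
b·Ac: (-49/864)·(-144/49) = 1/6 ✓; 3 stages ⇒ order 3.

3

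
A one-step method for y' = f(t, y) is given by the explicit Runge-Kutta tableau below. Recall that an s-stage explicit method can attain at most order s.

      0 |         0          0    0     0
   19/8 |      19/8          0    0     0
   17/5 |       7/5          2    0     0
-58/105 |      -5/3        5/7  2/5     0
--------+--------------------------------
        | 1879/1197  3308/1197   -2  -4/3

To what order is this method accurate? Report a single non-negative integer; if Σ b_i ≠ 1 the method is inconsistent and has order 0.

2

b = (1879/1197, 3308/1197, -2, -4/3)
c = (0, 19/8, 17/5, -58/105)
Ac = (0, 0, 19/4, 4279/1400)
Σ b_i: 1879/1197·1 + 3308/1197·1 + (-2)·1 + (-4/3)·1 = 1 ✓
b·c: 3308/1197·19/8 + (-2)·17/5 + (-4/3)·(-58/105) = 1/2 ✓
b·c²: 3308/1197·361/64 + (-2)·289/25 + (-4/3)·3364/11025 = -168043/21168 ≠ 1/3 ⇒ order 2.
b·Ac: (-2)·19/4 + (-4/3)·4279/1400 = -7127/525 ≠ 1/6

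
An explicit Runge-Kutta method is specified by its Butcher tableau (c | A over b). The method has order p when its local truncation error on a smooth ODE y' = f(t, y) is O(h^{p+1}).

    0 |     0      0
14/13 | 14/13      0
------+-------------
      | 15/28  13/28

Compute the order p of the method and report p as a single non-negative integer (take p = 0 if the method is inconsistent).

2

b = (15/28, 13/28)
c = (0, 14/13)
Σ b_i: 15/28·1 + 13/28·1 = 1 ✓
b·c: 13/28·14/13 = 1/2 ✓; 2 stages ⇒ order 2.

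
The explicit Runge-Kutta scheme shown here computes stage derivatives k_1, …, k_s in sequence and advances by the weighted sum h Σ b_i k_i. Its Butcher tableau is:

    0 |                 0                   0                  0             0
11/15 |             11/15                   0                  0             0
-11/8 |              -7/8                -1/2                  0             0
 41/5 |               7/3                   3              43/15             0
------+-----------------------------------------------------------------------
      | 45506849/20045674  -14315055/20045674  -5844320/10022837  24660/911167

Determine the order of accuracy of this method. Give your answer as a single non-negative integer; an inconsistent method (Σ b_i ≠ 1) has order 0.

b = (45506849/20045674, -14315055/20045674, -5844320/10022837, 24660/911167)
c = (0, 11/15, -11/8, 41/5)
Ac = (0, 0, -11/30, -209/120)
Σ b_i: 45506849/20045674·1 + (-14315055/20045674)·1 + (-5844320/10022837)·1 + 24660/911167·1 = 1 ✓
b·c: (-14315055/20045674)·11/15 + (-5844320/10022837)·(-11/8) + 24660/911167·41/5 = 1/2 ✓
b·c²: (-14315055/20045674)·121/225 + (-5844320/10022837)·121/64 + 24660/911167·1681/25 = 1/3 ✓
b·Ac: (-5844320/10022837)·(-11/30) + 24660/911167·(-209/120) = 1/6 ✓
b·c³: (-14315055/20045674)·1331/3375 + (-5844320/10022837)·(-1331/512) + 24660/911167·68921/125 = 52996685227/3280201200 ≠ 1/4 ⇒ order 3.
b·(c∘Ac): (-5844320/10022837)·121/240 + 24660/911167·(-8569/600) = -18601517/27335010 ≠ 1/8
b·Ac²: (-5844320/10022837)·(-121/450) + 24660/911167·11253/1600 = 227734573/656040240 ≠ 1/12
b·A²c: 24660/911167·(-473/450) = -129602/4555835 ≠ 1/24

3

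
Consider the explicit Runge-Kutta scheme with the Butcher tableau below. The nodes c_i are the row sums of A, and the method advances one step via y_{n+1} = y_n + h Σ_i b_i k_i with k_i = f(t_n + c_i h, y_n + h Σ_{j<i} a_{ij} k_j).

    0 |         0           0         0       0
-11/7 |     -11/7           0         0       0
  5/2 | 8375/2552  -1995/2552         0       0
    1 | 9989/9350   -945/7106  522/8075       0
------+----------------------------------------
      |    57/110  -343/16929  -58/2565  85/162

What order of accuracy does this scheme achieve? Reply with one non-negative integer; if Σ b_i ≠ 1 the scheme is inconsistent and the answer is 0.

b = (57/110, -343/16929, -58/2565, 85/162)
c = (0, -11/7, 5/2, 1)
Ac = (0, 0, 285/232, 63/170)
Σ b_i: 57/110·1 + (-343/16929)·1 + (-58/2565)·1 + 85/162·1 = 1 ✓
b·c: (-343/16929)·(-11/7) + (-58/2565)·5/2 + 85/162·1 = 1/2 ✓
b·c²: (-343/16929)·121/49 + (-58/2565)·25/4 + 85/162·1 = 1/3 ✓
b·Ac: (-58/2565)·285/232 + 85/162·63/170 = 1/6 ✓
b·c³: (-343/16929)·(-1331/343) + (-58/2565)·125/8 + 85/162·1 = 1/4 ✓
b·(c∘Ac): (-58/2565)·1425/464 + 85/162·63/170 = 1/8 ✓
b·Ac²: (-58/2565)·(-3135/1624) + 85/162·9/119 = 1/12 ✓
b·A²c: 85/162·27/340 = 1/24 ✓; 4 stages ⇒ order 4.

4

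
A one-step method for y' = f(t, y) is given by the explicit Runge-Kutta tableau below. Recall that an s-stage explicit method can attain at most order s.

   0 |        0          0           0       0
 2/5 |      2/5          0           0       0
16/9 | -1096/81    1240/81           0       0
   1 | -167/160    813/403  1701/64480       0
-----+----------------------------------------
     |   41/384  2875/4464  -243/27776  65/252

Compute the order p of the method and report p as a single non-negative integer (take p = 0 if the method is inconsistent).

b = (41/384, 2875/4464, -243/27776, 65/252)
c = (0, 2/5, 16/9, 1)
Ac = (0, 0, 496/81, 111/130)
Σ b_i: 41/384·1 + 2875/4464·1 + (-243/27776)·1 + 65/252·1 = 1 ✓
b·c: 2875/4464·2/5 + (-243/27776)·16/9 + 65/252·1 = 1/2 ✓
b·c²: 2875/4464·4/25 + (-243/27776)·256/81 + 65/252·1 = 1/3 ✓
b·Ac: (-243/27776)·496/81 + 65/252·111/130 = 1/6 ✓
b·c³: 2875/4464·8/125 + (-243/27776)·4096/729 + 65/252·1 = 1/4 ✓
b·(c∘Ac): (-243/27776)·7936/729 + 65/252·111/130 = 1/8 ✓
b·Ac²: (-243/27776)·992/405 + 65/252·132/325 = 1/12 ✓
b·A²c: 65/252·21/130 = 1/24 ✓; 4 stages ⇒ order 4.

4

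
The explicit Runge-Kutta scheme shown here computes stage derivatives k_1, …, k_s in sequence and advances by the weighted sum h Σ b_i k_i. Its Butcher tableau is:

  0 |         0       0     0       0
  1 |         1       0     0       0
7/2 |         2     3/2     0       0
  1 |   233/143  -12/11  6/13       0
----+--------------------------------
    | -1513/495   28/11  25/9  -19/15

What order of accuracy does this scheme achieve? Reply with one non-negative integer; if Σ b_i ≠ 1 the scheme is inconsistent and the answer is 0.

1

b = (-1513/495, 28/11, 25/9, -19/15)
c = (0, 1, 7/2, 1)
Ac = (0, 0, 3/2, 75/143)
Σ b_i: (-1513/495)·1 + 28/11·1 + 25/9·1 + (-19/15)·1 = 1 ✓
b·c: 28/11·1 + 25/9·7/2 + (-19/15)·1 = 10891/990 ≠ 1/2 ⇒ order 1.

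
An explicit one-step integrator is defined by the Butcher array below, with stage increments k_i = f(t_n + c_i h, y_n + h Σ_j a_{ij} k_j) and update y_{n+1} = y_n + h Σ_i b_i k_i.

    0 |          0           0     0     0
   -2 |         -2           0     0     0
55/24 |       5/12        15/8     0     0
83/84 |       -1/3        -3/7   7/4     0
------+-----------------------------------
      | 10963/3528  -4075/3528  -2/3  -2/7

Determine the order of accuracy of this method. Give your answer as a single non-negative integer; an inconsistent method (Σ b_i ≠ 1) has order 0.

2

b = (10963/3528, -4075/3528, -2/3, -2/7)
c = (0, -2, 55/24, 83/84)
Ac = (0, 0, -15/4, 3271/672)
Σ b_i: 10963/3528·1 + (-4075/3528)·1 + (-2/3)·1 + (-2/7)·1 = 1 ✓
b·c: (-4075/3528)·(-2) + (-2/3)·55/24 + (-2/7)·83/84 = 1/2 ✓
b·c²: (-4075/3528)·4 + (-2/3)·3025/576 + (-2/7)·6889/7056 = -2489443/296352 ≠ 1/3 ⇒ order 2.
b·Ac: (-2/3)·(-15/4) + (-2/7)·3271/672 = 2609/2352 ≠ 1/6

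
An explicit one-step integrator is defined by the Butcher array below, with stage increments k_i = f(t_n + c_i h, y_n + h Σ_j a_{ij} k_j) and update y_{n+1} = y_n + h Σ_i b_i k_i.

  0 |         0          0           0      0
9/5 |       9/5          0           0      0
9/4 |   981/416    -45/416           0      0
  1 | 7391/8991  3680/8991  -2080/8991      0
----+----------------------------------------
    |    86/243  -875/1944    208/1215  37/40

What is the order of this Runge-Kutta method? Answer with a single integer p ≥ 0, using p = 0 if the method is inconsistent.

b = (86/243, -875/1944, 208/1215, 37/40)
c = (0, 9/5, 9/4, 1)
Ac = (0, 0, -81/416, 8/37)
Σ b_i: 86/243·1 + (-875/1944)·1 + 208/1215·1 + 37/40·1 = 1 ✓
b·c: (-875/1944)·9/5 + 208/1215·9/4 + 37/40·1 = 1/2 ✓
b·c²: (-875/1944)·81/25 + 208/1215·81/16 + 37/40·1 = 1/3 ✓
b·Ac: 208/1215·(-81/416) + 37/40·8/37 = 1/6 ✓
b·c³: (-875/1944)·729/125 + 208/1215·729/64 + 37/40·1 = 1/4 ✓
b·(c∘Ac): 208/1215·(-729/1664) + 37/40·8/37 = 1/8 ✓
b·Ac²: 208/1215·(-729/2080) + 37/40·86/555 = 1/12 ✓
b·A²c: 37/40·5/111 = 1/24 ✓; 4 stages ⇒ order 4.

4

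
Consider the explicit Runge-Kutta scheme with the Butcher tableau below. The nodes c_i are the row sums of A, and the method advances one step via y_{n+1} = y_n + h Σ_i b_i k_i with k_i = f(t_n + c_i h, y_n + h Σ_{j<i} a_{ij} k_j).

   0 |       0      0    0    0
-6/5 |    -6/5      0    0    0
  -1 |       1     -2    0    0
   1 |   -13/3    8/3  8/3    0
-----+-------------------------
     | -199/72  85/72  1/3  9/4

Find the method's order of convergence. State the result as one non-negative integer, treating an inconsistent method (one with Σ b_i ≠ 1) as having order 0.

b = (-199/72, 85/72, 1/3, 9/4)
c = (0, -6/5, -1, 1)
Ac = (0, 0, 12/5, -88/15)
Σ b_i: (-199/72)·1 + 85/72·1 + 1/3·1 + 9/4·1 = 1 ✓
b·c: 85/72·(-6/5) + 1/3·(-1) + 9/4·1 = 1/2 ✓
b·c²: 85/72·36/25 + 1/3·1 + 9/4·1 = 257/60 ≠ 1/3 ⇒ order 2.
b·Ac: 1/3·12/5 + 9/4·(-88/15) = -62/5 ≠ 1/6

2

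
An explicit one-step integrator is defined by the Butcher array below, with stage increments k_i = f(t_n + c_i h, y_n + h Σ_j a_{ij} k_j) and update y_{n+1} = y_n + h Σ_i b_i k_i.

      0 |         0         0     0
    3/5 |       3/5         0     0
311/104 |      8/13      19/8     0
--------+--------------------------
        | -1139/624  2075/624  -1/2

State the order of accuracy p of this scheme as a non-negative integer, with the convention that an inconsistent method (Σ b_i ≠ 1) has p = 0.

2

b = (-1139/624, 2075/624, -1/2)
c = (0, 3/5, 311/104)
Ac = (0, 0, 57/40)
Σ b_i: (-1139/624)·1 + 2075/624·1 + (-1/2)·1 = 1 ✓
b·c: 2075/624·3/5 + (-1/2)·311/104 = 1/2 ✓
b·c²: 2075/624·9/25 + (-1/2)·96721/10816 = -70825/21632 ≠ 1/3 ⇒ order 2.
b·Ac: (-1/2)·57/40 = -57/80 ≠ 1/6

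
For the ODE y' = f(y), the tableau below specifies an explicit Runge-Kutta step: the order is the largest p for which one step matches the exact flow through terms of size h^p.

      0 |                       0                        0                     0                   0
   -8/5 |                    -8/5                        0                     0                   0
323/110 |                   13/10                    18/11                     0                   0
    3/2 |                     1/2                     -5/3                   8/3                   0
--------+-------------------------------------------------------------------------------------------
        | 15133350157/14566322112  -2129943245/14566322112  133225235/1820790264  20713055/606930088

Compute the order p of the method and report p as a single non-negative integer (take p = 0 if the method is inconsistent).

b = (15133350157/14566322112, -2129943245/14566322112, 133225235/1820790264, 20713055/606930088)
c = (0, -8/5, 323/110, 3/2)
Ac = (0, 0, -144/55, 1732/165)
Σ b_i: 15133350157/14566322112·1 + (-2129943245/14566322112)·1 + 133225235/1820790264·1 + 20713055/606930088·1 = 1 ✓
b·c: (-2129943245/14566322112)·(-8/5) + 133225235/1820790264·323/110 + 20713055/606930088·3/2 = 1/2 ✓
b·c²: (-2129943245/14566322112)·64/25 + 133225235/1820790264·104329/12100 + 20713055/606930088·9/4 = 1/3 ✓
b·Ac: 133225235/1820790264·(-144/55) + 20713055/606930088·1732/165 = 1/6 ✓
b·c³: (-2129943245/14566322112)·(-512/125) + 133225235/1820790264·33698267/1331000 + 20713055/606930088·27/8 = 1713524275427/667623096800 ≠ 1/4 ⇒ order 3.
b·(c∘Ac): 133225235/1820790264·(-23256/3025) + 20713055/606930088·866/55 = -38181167/1517325220 ≠ 1/8
b·Ac²: 133225235/1820790264·1152/275 + 20713055/606930088·56646/3025 = 15782319147/16690577420 ≠ 1/12
b·A²c: 20713055/606930088·(-384/55) = -18076848/75866261 ≠ 1/24

3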